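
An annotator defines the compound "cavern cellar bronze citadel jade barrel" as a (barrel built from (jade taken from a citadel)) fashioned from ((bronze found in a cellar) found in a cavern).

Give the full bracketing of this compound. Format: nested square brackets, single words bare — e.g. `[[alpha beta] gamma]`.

[[cavern [cellar bronze]] [[citadel jade] barrel]]

At the top level: head "barrel" (specifically "citadel jade barrel"); modifier "cavern cellar bronze".
"cavern cellar bronze" → head "bronze" (specifically "cellar bronze"), modifier "cavern".
"cellar bronze" → head "bronze", modifier "cellar".
"citadel jade barrel" → head "barrel", modifier "citadel jade".
"citadel jade" → head "jade", modifier "citadel".
Putting it together: [[cavern [cellar bronze]] [[citadel jade] barrel]].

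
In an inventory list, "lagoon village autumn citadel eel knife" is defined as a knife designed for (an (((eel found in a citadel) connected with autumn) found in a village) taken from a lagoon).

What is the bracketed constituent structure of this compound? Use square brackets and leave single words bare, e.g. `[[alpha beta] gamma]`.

[[lagoon [village [autumn [citadel eel]]]] knife]

Whole compound: head "knife", modifier "lagoon village autumn citadel eel".
Inside "lagoon village autumn citadel eel": head "eel" (specifically "village autumn citadel eel"), modifier "lagoon".
Inside "village autumn citadel eel": head "eel" (specifically "autumn citadel eel"), modifier "village".
Inside "autumn citadel eel": head "eel" (specifically "citadel eel"), modifier "autumn".
Inside "citadel eel": head "eel", modifier "citadel".
So the structure is [[lagoon [village [autumn [citadel eel]]]] knife].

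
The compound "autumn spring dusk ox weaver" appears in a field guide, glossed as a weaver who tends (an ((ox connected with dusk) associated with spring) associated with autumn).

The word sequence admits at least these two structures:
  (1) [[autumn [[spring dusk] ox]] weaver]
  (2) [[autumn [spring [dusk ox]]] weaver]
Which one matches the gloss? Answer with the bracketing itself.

The paraphrase's head is the "weaver" part ("weaver"); its modifier is "autumn spring dusk ox".
That top-level split, carried through the inner groups, gives [[autumn [spring [dusk ox]]] weaver].

[[autumn [spring [dusk ox]]] weaver]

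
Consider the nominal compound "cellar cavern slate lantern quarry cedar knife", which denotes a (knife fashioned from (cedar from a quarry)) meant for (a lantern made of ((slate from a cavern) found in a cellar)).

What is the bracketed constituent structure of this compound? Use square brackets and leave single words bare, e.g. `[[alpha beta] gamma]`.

[[[cellar [cavern slate]] lantern] [[quarry cedar] knife]]

Overall it is a kind of knife (specifically "quarry cedar knife"); the modifier is "cellar cavern slate lantern".
Inside "cellar cavern slate lantern": head "lantern", modifier "cellar cavern slate".
Inside "cellar cavern slate": head "slate" (specifically "cavern slate"), modifier "cellar".
Inside "cavern slate": head "slate", modifier "cavern".
Inside "quarry cedar knife": head "knife", modifier "quarry cedar".
Inside "quarry cedar": head "cedar", modifier "quarry".
Assembled: [[[cellar [cavern slate]] lantern] [[quarry cedar] knife]].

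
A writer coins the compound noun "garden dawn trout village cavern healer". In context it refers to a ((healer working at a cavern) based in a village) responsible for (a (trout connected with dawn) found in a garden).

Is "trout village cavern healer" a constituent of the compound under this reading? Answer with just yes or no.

The top-level split is [garden dawn trout] [village cavern healer]; the full structure is [[garden [dawn trout]] [village [cavern healer]]].
"trout village cavern healer" straddles a constituent boundary, so it is not a single unit.

no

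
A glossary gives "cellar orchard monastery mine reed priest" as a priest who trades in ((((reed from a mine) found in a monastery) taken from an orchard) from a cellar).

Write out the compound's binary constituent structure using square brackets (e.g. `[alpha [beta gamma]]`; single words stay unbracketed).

The outermost head in the paraphrase is "priest", modified by "cellar orchard monastery mine reed".
"cellar orchard monastery mine reed" → head "reed" (specifically "orchard monastery mine reed"), modifier "cellar".
"orchard monastery mine reed" → head "reed" (specifically "monastery mine reed"), modifier "orchard".
"monastery mine reed" → head "reed" (specifically "mine reed"), modifier "monastery".
"mine reed" → head "reed", modifier "mine".
Putting it together: [[cellar [orchard [monastery [mine reed]]]] priest].

[[cellar [orchard [monastery [mine reed]]]] priest]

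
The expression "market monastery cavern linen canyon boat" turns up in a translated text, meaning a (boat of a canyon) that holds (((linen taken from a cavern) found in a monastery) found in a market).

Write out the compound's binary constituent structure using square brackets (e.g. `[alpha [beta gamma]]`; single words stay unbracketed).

[[market [monastery [cavern linen]]] [canyon boat]]

At the top level: head "boat" (specifically "canyon boat"); modifier "market monastery cavern linen".
Inside "market monastery cavern linen": head "linen" (specifically "monastery cavern linen"), modifier "market".
Inside "monastery cavern linen": head "linen" (specifically "cavern linen"), modifier "monastery".
Inside "cavern linen": head "linen", modifier "cavern".
Inside "canyon boat": head "boat", modifier "canyon".
Putting it together: [[market [monastery [cavern linen]]] [canyon boat]].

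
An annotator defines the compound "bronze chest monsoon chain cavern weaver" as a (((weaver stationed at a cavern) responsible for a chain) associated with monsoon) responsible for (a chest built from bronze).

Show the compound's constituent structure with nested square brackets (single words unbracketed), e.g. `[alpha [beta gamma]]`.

The outermost head in the paraphrase is "weaver" (specifically "monsoon chain cavern weaver"), modified by "bronze chest".
"bronze chest" → head "chest", modifier "bronze".
"monsoon chain cavern weaver" → head "weaver" (specifically "chain cavern weaver"), modifier "monsoon".
"chain cavern weaver" → head "weaver" (specifically "cavern weaver"), modifier "chain".
"cavern weaver" → head "weaver", modifier "cavern".
Assembled: [[bronze chest] [monsoon [chain [cavern weaver]]]].

[[bronze chest] [monsoon [chain [cavern weaver]]]]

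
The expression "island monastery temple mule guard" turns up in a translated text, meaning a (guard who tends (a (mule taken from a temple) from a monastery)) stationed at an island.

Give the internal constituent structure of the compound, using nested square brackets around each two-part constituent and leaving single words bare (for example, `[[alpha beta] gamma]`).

[island [[monastery [temple mule]] guard]]

Overall it is a kind of guard (specifically "monastery temple mule guard"); the modifier is "island".
Within "monastery temple mule guard", the head is "guard" and the modifier is "monastery temple mule".
Within "monastery temple mule", the head is "mule" (specifically "temple mule") and the modifier is "monastery".
Within "temple mule", the head is "mule" and the modifier is "temple".
Putting it together: [island [[monastery [temple mule]] guard]].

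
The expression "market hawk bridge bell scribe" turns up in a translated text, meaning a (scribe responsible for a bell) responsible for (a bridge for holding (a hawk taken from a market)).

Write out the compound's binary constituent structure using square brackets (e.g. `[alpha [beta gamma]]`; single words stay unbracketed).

At the top level: head "scribe" (specifically "bell scribe"); modifier "market hawk bridge".
Inside "market hawk bridge": head "bridge", modifier "market hawk".
Inside "market hawk": head "hawk", modifier "market".
Inside "bell scribe": head "scribe", modifier "bell".
So the structure is [[[market hawk] bridge] [bell scribe]].

[[[market hawk] bridge] [bell scribe]]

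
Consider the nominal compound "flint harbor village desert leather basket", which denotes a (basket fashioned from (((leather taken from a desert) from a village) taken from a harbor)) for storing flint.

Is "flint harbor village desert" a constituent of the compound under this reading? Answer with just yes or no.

The top-level split is [flint] [harbor village desert leather basket]; the full structure is [flint [[harbor [village [desert leather]]] basket]].
"flint harbor village desert" straddles a constituent boundary, so it is not a single unit.

no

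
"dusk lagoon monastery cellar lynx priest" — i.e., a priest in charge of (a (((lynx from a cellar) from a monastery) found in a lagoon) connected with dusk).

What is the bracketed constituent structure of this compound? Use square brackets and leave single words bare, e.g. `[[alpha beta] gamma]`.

Whole compound: head "priest", modifier "dusk lagoon monastery cellar lynx".
"dusk lagoon monastery cellar lynx" → head "lynx" (specifically "lagoon monastery cellar lynx"), modifier "dusk".
"lagoon monastery cellar lynx" → head "lynx" (specifically "monastery cellar lynx"), modifier "lagoon".
"monastery cellar lynx" → head "lynx" (specifically "cellar lynx"), modifier "monastery".
"cellar lynx" → head "lynx", modifier "cellar".
Putting it together: [[dusk [lagoon [monastery [cellar lynx]]]] priest].

[[dusk [lagoon [monastery [cellar lynx]]]] priest]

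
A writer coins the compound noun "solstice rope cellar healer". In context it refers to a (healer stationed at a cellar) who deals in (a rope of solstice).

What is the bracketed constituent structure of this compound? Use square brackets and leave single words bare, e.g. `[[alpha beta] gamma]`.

[[solstice rope] [cellar healer]]

The outermost head in the paraphrase is "healer" (specifically "cellar healer"), modified by "solstice rope".
Inside "solstice rope": head "rope", modifier "solstice".
Inside "cellar healer": head "healer", modifier "cellar".
So the structure is [[solstice rope] [cellar healer]].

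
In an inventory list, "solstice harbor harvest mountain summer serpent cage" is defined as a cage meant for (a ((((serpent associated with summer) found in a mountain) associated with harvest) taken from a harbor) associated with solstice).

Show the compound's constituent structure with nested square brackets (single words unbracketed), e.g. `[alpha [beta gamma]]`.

[[solstice [harbor [harvest [mountain [summer serpent]]]]] cage]

Overall it is a kind of cage; the modifier is "solstice harbor harvest mountain summer serpent".
Within "solstice harbor harvest mountain summer serpent", the head is "serpent" (specifically "harbor harvest mountain summer serpent") and the modifier is "solstice".
Within "harbor harvest mountain summer serpent", the head is "serpent" (specifically "harvest mountain summer serpent") and the modifier is "harbor".
Within "harvest mountain summer serpent", the head is "serpent" (specifically "mountain summer serpent") and the modifier is "harvest".
Within "mountain summer serpent", the head is "serpent" (specifically "summer serpent") and the modifier is "mountain".
Within "summer serpent", the head is "serpent" and the modifier is "summer".
Putting it together: [[solstice [harbor [harvest [mountain [summer serpent]]]]] cage].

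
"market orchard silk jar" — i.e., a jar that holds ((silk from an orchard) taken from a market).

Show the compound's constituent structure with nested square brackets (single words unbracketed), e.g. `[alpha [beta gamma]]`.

[[market [orchard silk]] jar]

At the top level: head "jar"; modifier "market orchard silk".
Within "market orchard silk", the head is "silk" (specifically "orchard silk") and the modifier is "market".
Within "orchard silk", the head is "silk" and the modifier is "orchard".
So the structure is [[market [orchard silk]] jar].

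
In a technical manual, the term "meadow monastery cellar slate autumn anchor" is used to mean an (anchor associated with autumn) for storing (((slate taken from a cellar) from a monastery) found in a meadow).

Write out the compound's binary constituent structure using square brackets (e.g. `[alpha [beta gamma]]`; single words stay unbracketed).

[[meadow [monastery [cellar slate]]] [autumn anchor]]

The outermost head in the paraphrase is "anchor" (specifically "autumn anchor"), modified by "meadow monastery cellar slate".
Inside "meadow monastery cellar slate": head "slate" (specifically "monastery cellar slate"), modifier "meadow".
Inside "monastery cellar slate": head "slate" (specifically "cellar slate"), modifier "monastery".
Inside "cellar slate": head "slate", modifier "cellar".
Inside "autumn anchor": head "anchor", modifier "autumn".
Assembled: [[meadow [monastery [cellar slate]]] [autumn anchor]].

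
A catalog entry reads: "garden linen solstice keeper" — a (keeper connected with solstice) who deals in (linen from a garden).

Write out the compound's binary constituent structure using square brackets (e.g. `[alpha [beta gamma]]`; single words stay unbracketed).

[[garden linen] [solstice keeper]]

At the top level: head "keeper" (specifically "solstice keeper"); modifier "garden linen".
Within "garden linen", the head is "linen" and the modifier is "garden".
Within "solstice keeper", the head is "keeper" and the modifier is "solstice".
Assembled: [[garden linen] [solstice keeper]].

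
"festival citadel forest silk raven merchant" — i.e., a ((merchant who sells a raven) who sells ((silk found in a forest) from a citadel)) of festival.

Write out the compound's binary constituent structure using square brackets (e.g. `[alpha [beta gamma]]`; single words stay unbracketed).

[festival [[citadel [forest silk]] [raven merchant]]]

Whole compound: head "merchant" (specifically "citadel forest silk raven merchant"), modifier "festival".
"citadel forest silk raven merchant" → head "merchant" (specifically "raven merchant"), modifier "citadel forest silk".
"citadel forest silk" → head "silk" (specifically "forest silk"), modifier "citadel".
"forest silk" → head "silk", modifier "forest".
"raven merchant" → head "merchant", modifier "raven".
Putting it together: [festival [[citadel [forest silk]] [raven merchant]]].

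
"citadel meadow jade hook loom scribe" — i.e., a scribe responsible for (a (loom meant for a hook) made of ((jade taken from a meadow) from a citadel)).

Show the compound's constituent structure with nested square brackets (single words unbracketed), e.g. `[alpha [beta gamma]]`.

[[[citadel [meadow jade]] [hook loom]] scribe]

At the top level: head "scribe"; modifier "citadel meadow jade hook loom".
Within "citadel meadow jade hook loom", the head is "loom" (specifically "hook loom") and the modifier is "citadel meadow jade".
Within "citadel meadow jade", the head is "jade" (specifically "meadow jade") and the modifier is "citadel".
Within "meadow jade", the head is "jade" and the modifier is "meadow".
Within "hook loom", the head is "loom" and the modifier is "hook".
So the structure is [[[citadel [meadow jade]] [hook loom]] scribe].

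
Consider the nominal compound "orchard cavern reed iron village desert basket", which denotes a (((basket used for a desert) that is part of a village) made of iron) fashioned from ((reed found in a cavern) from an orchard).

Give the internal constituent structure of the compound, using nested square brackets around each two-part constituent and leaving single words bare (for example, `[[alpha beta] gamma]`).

Whole compound: head "basket" (specifically "iron village desert basket"), modifier "orchard cavern reed".
Within "orchard cavern reed", the head is "reed" (specifically "cavern reed") and the modifier is "orchard".
Within "cavern reed", the head is "reed" and the modifier is "cavern".
Within "iron village desert basket", the head is "basket" (specifically "village desert basket") and the modifier is "iron".
Within "village desert basket", the head is "basket" (specifically "desert basket") and the modifier is "village".
Within "desert basket", the head is "basket" and the modifier is "desert".
So the structure is [[orchard [cavern reed]] [iron [village [desert basket]]]].

[[orchard [cavern reed]] [iron [village [desert basket]]]]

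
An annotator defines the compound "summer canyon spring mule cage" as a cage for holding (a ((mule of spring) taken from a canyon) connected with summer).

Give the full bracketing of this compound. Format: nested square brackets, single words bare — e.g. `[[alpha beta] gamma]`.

[[summer [canyon [spring mule]]] cage]

Whole compound: head "cage", modifier "summer canyon spring mule".
"summer canyon spring mule" → head "mule" (specifically "canyon spring mule"), modifier "summer".
"canyon spring mule" → head "mule" (specifically "spring mule"), modifier "canyon".
"spring mule" → head "mule", modifier "spring".
Putting it together: [[summer [canyon [spring mule]]] cage].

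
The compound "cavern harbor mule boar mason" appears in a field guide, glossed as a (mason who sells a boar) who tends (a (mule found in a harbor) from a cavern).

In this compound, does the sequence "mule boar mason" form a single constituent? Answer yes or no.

The top-level split is [cavern harbor mule] [boar mason]; the full structure is [[cavern [harbor mule]] [boar mason]].
"mule boar mason" straddles a constituent boundary, so it is not a single unit.

no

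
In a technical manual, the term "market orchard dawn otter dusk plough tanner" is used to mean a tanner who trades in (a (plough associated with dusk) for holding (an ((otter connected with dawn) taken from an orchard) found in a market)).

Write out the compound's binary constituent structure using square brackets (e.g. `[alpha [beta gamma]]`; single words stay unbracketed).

At the top level: head "tanner"; modifier "market orchard dawn otter dusk plough".
Within "market orchard dawn otter dusk plough", the head is "plough" (specifically "dusk plough") and the modifier is "market orchard dawn otter".
Within "market orchard dawn otter", the head is "otter" (specifically "orchard dawn otter") and the modifier is "market".
Within "orchard dawn otter", the head is "otter" (specifically "dawn otter") and the modifier is "orchard".
Within "dawn otter", the head is "otter" and the modifier is "dawn".
Within "dusk plough", the head is "plough" and the modifier is "dusk".
Putting it together: [[[market [orchard [dawn otter]]] [dusk plough]] tanner].

[[[market [orchard [dawn otter]]] [dusk plough]] tanner]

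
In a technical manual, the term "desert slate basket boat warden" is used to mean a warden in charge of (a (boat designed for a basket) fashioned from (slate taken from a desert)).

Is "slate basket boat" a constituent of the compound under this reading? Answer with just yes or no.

no

The top-level split is [desert slate basket boat] [warden]; the full structure is [[[desert slate] [basket boat]] warden].
"slate basket boat" straddles a constituent boundary, so it is not a single unit.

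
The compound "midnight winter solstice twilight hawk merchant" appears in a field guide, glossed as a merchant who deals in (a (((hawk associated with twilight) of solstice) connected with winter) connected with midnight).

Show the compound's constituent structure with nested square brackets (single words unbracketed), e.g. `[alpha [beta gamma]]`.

[[midnight [winter [solstice [twilight hawk]]]] merchant]

Overall it is a kind of merchant; the modifier is "midnight winter solstice twilight hawk".
"midnight winter solstice twilight hawk" → head "hawk" (specifically "winter solstice twilight hawk"), modifier "midnight".
"winter solstice twilight hawk" → head "hawk" (specifically "solstice twilight hawk"), modifier "winter".
"solstice twilight hawk" → head "hawk" (specifically "twilight hawk"), modifier "solstice".
"twilight hawk" → head "hawk", modifier "twilight".
So the structure is [[midnight [winter [solstice [twilight hawk]]]] merchant].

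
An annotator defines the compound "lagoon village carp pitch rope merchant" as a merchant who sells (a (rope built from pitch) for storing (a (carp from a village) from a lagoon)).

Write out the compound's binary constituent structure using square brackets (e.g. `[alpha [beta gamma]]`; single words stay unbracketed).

[[[lagoon [village carp]] [pitch rope]] merchant]

Whole compound: head "merchant", modifier "lagoon village carp pitch rope".
Inside "lagoon village carp pitch rope": head "rope" (specifically "pitch rope"), modifier "lagoon village carp".
Inside "lagoon village carp": head "carp" (specifically "village carp"), modifier "lagoon".
Inside "village carp": head "carp", modifier "village".
Inside "pitch rope": head "rope", modifier "pitch".
Putting it together: [[[lagoon [village carp]] [pitch rope]] merchant].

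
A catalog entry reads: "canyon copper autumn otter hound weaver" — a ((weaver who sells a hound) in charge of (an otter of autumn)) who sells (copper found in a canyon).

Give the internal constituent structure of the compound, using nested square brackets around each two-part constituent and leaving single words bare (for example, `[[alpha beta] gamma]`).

[[canyon copper] [[autumn otter] [hound weaver]]]

Whole compound: head "weaver" (specifically "autumn otter hound weaver"), modifier "canyon copper".
"canyon copper" → head "copper", modifier "canyon".
"autumn otter hound weaver" → head "weaver" (specifically "hound weaver"), modifier "autumn otter".
"autumn otter" → head "otter", modifier "autumn".
"hound weaver" → head "weaver", modifier "hound".
Assembled: [[canyon copper] [[autumn otter] [hound weaver]]].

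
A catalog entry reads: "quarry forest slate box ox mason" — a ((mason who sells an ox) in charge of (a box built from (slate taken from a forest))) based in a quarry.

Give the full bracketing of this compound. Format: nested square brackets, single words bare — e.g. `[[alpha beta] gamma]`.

At the top level: head "mason" (specifically "forest slate box ox mason"); modifier "quarry".
Inside "forest slate box ox mason": head "mason" (specifically "ox mason"), modifier "forest slate box".
Inside "forest slate box": head "box", modifier "forest slate".
Inside "forest slate": head "slate", modifier "forest".
Inside "ox mason": head "mason", modifier "ox".
So the structure is [quarry [[[forest slate] box] [ox mason]]].

[quarry [[[forest slate] box] [ox mason]]]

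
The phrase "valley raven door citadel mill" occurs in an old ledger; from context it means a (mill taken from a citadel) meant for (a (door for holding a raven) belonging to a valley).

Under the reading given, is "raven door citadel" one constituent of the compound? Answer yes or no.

no

The top-level split is [valley raven door] [citadel mill]; the full structure is [[valley [raven door]] [citadel mill]].
"raven door citadel" straddles a constituent boundary, so it is not a single unit.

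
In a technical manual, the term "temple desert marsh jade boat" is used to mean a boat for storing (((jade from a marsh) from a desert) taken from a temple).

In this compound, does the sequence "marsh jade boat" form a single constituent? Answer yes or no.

The top-level split is [temple desert marsh jade] [boat]; the full structure is [[temple [desert [marsh jade]]] boat].
"marsh jade boat" straddles a constituent boundary, so it is not a single unit.

no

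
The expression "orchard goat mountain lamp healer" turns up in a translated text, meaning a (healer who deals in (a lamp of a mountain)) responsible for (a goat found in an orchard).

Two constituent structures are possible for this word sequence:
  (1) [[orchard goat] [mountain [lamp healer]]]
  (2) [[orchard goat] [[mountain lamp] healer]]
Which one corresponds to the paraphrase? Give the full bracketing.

[[orchard goat] [[mountain lamp] healer]]

The paraphrase's head is the "healer" part ("mountain lamp healer"); its modifier is "orchard goat".
That top-level split, carried through the inner groups, gives [[orchard goat] [[mountain lamp] healer]].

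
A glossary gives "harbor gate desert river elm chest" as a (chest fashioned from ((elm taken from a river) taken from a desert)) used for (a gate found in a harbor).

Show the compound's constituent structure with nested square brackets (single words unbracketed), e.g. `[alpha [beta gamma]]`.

[[harbor gate] [[desert [river elm]] chest]]

Overall it is a kind of chest (specifically "desert river elm chest"); the modifier is "harbor gate".
"harbor gate" → head "gate", modifier "harbor".
"desert river elm chest" → head "chest", modifier "desert river elm".
"desert river elm" → head "elm" (specifically "river elm"), modifier "desert".
"river elm" → head "elm", modifier "river".
So the structure is [[harbor gate] [[desert [river elm]] chest]].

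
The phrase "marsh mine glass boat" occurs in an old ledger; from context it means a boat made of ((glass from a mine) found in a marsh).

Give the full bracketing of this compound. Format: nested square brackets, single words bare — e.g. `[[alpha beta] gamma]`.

The outermost head in the paraphrase is "boat", modified by "marsh mine glass".
Within "marsh mine glass", the head is "glass" (specifically "mine glass") and the modifier is "marsh".
Within "mine glass", the head is "glass" and the modifier is "mine".
So the structure is [[marsh [mine glass]] boat].

[[marsh [mine glass]] boat]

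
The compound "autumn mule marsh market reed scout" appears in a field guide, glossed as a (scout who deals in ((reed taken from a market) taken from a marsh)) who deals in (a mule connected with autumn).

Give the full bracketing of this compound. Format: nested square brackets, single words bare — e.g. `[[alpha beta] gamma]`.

[[autumn mule] [[marsh [market reed]] scout]]

Whole compound: head "scout" (specifically "marsh market reed scout"), modifier "autumn mule".
Inside "autumn mule": head "mule", modifier "autumn".
Inside "marsh market reed scout": head "scout", modifier "marsh market reed".
Inside "marsh market reed": head "reed" (specifically "market reed"), modifier "marsh".
Inside "market reed": head "reed", modifier "market".
Putting it together: [[autumn mule] [[marsh [market reed]] scout]].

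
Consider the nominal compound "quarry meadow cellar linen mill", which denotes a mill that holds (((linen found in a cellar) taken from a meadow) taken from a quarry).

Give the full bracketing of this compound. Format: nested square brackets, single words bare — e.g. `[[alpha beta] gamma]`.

Whole compound: head "mill", modifier "quarry meadow cellar linen".
"quarry meadow cellar linen" → head "linen" (specifically "meadow cellar linen"), modifier "quarry".
"meadow cellar linen" → head "linen" (specifically "cellar linen"), modifier "meadow".
"cellar linen" → head "linen", modifier "cellar".
Putting it together: [[quarry [meadow [cellar linen]]] mill].

[[quarry [meadow [cellar linen]]] mill]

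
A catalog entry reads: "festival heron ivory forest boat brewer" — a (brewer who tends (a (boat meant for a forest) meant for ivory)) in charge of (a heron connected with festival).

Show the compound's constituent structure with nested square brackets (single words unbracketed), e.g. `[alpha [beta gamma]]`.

At the top level: head "brewer" (specifically "ivory forest boat brewer"); modifier "festival heron".
Within "festival heron", the head is "heron" and the modifier is "festival".
Within "ivory forest boat brewer", the head is "brewer" and the modifier is "ivory forest boat".
Within "ivory forest boat", the head is "boat" (specifically "forest boat") and the modifier is "ivory".
Within "forest boat", the head is "boat" and the modifier is "forest".
Assembled: [[festival heron] [[ivory [forest boat]] brewer]].

[[festival heron] [[ivory [forest boat]] brewer]]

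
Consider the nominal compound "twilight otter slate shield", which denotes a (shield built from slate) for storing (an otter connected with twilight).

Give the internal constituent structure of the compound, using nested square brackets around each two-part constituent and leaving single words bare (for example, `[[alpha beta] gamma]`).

Overall it is a kind of shield (specifically "slate shield"); the modifier is "twilight otter".
"twilight otter" → head "otter", modifier "twilight".
"slate shield" → head "shield", modifier "slate".
So the structure is [[twilight otter] [slate shield]].

[[twilight otter] [slate shield]]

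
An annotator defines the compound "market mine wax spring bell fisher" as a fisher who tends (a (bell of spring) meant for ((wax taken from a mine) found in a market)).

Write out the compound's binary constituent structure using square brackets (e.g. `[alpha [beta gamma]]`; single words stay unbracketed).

Overall it is a kind of fisher; the modifier is "market mine wax spring bell".
"market mine wax spring bell" → head "bell" (specifically "spring bell"), modifier "market mine wax".
"market mine wax" → head "wax" (specifically "mine wax"), modifier "market".
"mine wax" → head "wax", modifier "mine".
"spring bell" → head "bell", modifier "spring".
Assembled: [[[market [mine wax]] [spring bell]] fisher].

[[[market [mine wax]] [spring bell]] fisher]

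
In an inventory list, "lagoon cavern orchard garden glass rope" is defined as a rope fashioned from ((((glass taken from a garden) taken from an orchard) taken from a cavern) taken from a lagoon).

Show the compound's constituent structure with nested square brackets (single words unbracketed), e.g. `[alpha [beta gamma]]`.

Overall it is a kind of rope; the modifier is "lagoon cavern orchard garden glass".
Within "lagoon cavern orchard garden glass", the head is "glass" (specifically "cavern orchard garden glass") and the modifier is "lagoon".
Within "cavern orchard garden glass", the head is "glass" (specifically "orchard garden glass") and the modifier is "cavern".
Within "orchard garden glass", the head is "glass" (specifically "garden glass") and the modifier is "orchard".
Within "garden glass", the head is "glass" and the modifier is "garden".
Putting it together: [[lagoon [cavern [orchard [garden glass]]]] rope].

[[lagoon [cavern [orchard [garden glass]]]] rope]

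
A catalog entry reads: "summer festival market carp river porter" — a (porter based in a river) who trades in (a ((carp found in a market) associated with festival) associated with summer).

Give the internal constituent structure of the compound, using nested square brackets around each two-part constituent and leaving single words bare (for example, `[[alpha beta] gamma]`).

[[summer [festival [market carp]]] [river porter]]

Overall it is a kind of porter (specifically "river porter"); the modifier is "summer festival market carp".
"summer festival market carp" → head "carp" (specifically "festival market carp"), modifier "summer".
"festival market carp" → head "carp" (specifically "market carp"), modifier "festival".
"market carp" → head "carp", modifier "market".
"river porter" → head "porter", modifier "river".
Putting it together: [[summer [festival [market carp]]] [river porter]].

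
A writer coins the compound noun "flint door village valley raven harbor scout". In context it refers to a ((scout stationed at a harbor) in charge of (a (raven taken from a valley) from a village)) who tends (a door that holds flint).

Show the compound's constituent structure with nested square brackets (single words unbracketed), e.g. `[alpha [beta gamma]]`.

[[flint door] [[village [valley raven]] [harbor scout]]]

At the top level: head "scout" (specifically "village valley raven harbor scout"); modifier "flint door".
Inside "flint door": head "door", modifier "flint".
Inside "village valley raven harbor scout": head "scout" (specifically "harbor scout"), modifier "village valley raven".
Inside "village valley raven": head "raven" (specifically "valley raven"), modifier "village".
Inside "valley raven": head "raven", modifier "valley".
Inside "harbor scout": head "scout", modifier "harbor".
Putting it together: [[flint door] [[village [valley raven]] [harbor scout]]].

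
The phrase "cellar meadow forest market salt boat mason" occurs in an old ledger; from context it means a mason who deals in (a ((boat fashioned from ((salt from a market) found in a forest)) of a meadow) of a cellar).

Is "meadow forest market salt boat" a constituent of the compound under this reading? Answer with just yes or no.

The paraphrase groups the words so that "meadow forest market salt boat" is one unit: it corresponds to a single parenthesized sub-phrase.
The full structure is [[cellar [meadow [[forest [market salt]] boat]]] mason], in which [meadow forest market salt boat] is a constituent.

yes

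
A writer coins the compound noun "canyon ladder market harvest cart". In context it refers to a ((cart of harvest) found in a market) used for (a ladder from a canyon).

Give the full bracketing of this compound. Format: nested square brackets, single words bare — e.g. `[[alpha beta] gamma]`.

[[canyon ladder] [market [harvest cart]]]

Overall it is a kind of cart (specifically "market harvest cart"); the modifier is "canyon ladder".
"canyon ladder" → head "ladder", modifier "canyon".
"market harvest cart" → head "cart" (specifically "harvest cart"), modifier "market".
"harvest cart" → head "cart", modifier "harvest".
So the structure is [[canyon ladder] [market [harvest cart]]].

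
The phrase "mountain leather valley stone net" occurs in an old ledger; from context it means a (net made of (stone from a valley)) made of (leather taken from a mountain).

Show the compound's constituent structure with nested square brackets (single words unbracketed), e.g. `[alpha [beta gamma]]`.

The outermost head in the paraphrase is "net" (specifically "valley stone net"), modified by "mountain leather".
"mountain leather" → head "leather", modifier "mountain".
"valley stone net" → head "net", modifier "valley stone".
"valley stone" → head "stone", modifier "valley".
So the structure is [[mountain leather] [[valley stone] net]].

[[mountain leather] [[valley stone] net]]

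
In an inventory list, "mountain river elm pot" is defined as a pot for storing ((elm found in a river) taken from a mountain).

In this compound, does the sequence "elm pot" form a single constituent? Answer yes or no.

no

The top-level split is [mountain river elm] [pot]; the full structure is [[mountain [river elm]] pot].
"elm pot" straddles a constituent boundary, so it is not a single unit.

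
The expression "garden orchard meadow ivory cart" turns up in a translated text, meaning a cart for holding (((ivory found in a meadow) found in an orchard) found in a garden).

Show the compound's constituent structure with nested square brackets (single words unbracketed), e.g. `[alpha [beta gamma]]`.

[[garden [orchard [meadow ivory]]] cart]

Whole compound: head "cart", modifier "garden orchard meadow ivory".
"garden orchard meadow ivory" → head "ivory" (specifically "orchard meadow ivory"), modifier "garden".
"orchard meadow ivory" → head "ivory" (specifically "meadow ivory"), modifier "orchard".
"meadow ivory" → head "ivory", modifier "meadow".
So the structure is [[garden [orchard [meadow ivory]]] cart].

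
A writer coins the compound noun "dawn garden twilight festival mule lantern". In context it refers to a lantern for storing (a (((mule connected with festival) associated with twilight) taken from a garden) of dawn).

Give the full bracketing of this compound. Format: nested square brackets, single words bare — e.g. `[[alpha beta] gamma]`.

At the top level: head "lantern"; modifier "dawn garden twilight festival mule".
"dawn garden twilight festival mule" → head "mule" (specifically "garden twilight festival mule"), modifier "dawn".
"garden twilight festival mule" → head "mule" (specifically "twilight festival mule"), modifier "garden".
"twilight festival mule" → head "mule" (specifically "festival mule"), modifier "twilight".
"festival mule" → head "mule", modifier "festival".
So the structure is [[dawn [garden [twilight [festival mule]]]] lantern].

[[dawn [garden [twilight [festival mule]]]] lantern]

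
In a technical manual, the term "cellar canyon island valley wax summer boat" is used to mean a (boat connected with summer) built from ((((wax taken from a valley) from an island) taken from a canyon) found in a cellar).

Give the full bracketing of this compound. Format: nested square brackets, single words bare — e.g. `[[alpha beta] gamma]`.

Whole compound: head "boat" (specifically "summer boat"), modifier "cellar canyon island valley wax".
Inside "cellar canyon island valley wax": head "wax" (specifically "canyon island valley wax"), modifier "cellar".
Inside "canyon island valley wax": head "wax" (specifically "island valley wax"), modifier "canyon".
Inside "island valley wax": head "wax" (specifically "valley wax"), modifier "island".
Inside "valley wax": head "wax", modifier "valley".
Inside "summer boat": head "boat", modifier "summer".
Assembled: [[cellar [canyon [island [valley wax]]]] [summer boat]].

[[cellar [canyon [island [valley wax]]]] [summer boat]]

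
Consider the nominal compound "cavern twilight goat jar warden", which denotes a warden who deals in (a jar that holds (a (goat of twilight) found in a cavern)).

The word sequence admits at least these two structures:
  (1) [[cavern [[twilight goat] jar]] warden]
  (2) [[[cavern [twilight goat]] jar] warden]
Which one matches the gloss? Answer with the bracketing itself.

[[[cavern [twilight goat]] jar] warden]

The paraphrase's head is the "warden" part ("warden"); its modifier is "cavern twilight goat jar".
That top-level split, carried through the inner groups, gives [[[cavern [twilight goat]] jar] warden].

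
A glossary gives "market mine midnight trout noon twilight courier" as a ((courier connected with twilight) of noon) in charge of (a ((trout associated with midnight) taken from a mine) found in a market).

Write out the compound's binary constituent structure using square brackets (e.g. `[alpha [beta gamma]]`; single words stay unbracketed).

[[market [mine [midnight trout]]] [noon [twilight courier]]]

Overall it is a kind of courier (specifically "noon twilight courier"); the modifier is "market mine midnight trout".
"market mine midnight trout" → head "trout" (specifically "mine midnight trout"), modifier "market".
"mine midnight trout" → head "trout" (specifically "midnight trout"), modifier "mine".
"midnight trout" → head "trout", modifier "midnight".
"noon twilight courier" → head "courier" (specifically "twilight courier"), modifier "noon".
"twilight courier" → head "courier", modifier "twilight".
So the structure is [[market [mine [midnight trout]]] [noon [twilight courier]]].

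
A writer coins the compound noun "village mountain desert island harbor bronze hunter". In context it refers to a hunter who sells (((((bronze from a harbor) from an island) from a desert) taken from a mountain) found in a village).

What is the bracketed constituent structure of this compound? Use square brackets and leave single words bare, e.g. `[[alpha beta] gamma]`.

[[village [mountain [desert [island [harbor bronze]]]]] hunter]

The outermost head in the paraphrase is "hunter", modified by "village mountain desert island harbor bronze".
Within "village mountain desert island harbor bronze", the head is "bronze" (specifically "mountain desert island harbor bronze") and the modifier is "village".
Within "mountain desert island harbor bronze", the head is "bronze" (specifically "desert island harbor bronze") and the modifier is "mountain".
Within "desert island harbor bronze", the head is "bronze" (specifically "island harbor bronze") and the modifier is "desert".
Within "island harbor bronze", the head is "bronze" (specifically "harbor bronze") and the modifier is "island".
Within "harbor bronze", the head is "bronze" and the modifier is "harbor".
Putting it together: [[village [mountain [desert [island [harbor bronze]]]]] hunter].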